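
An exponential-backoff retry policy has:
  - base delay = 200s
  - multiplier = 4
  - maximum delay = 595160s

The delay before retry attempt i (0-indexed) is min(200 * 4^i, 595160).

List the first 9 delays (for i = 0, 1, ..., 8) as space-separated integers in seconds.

Answer: 200 800 3200 12800 51200 204800 595160 595160 595160

Derivation:
Computing each delay:
  i=0: min(200*4^0, 595160) = 200
  i=1: min(200*4^1, 595160) = 800
  i=2: min(200*4^2, 595160) = 3200
  i=3: min(200*4^3, 595160) = 12800
  i=4: min(200*4^4, 595160) = 51200
  i=5: min(200*4^5, 595160) = 204800
  i=6: min(200*4^6, 595160) = 595160
  i=7: min(200*4^7, 595160) = 595160
  i=8: min(200*4^8, 595160) = 595160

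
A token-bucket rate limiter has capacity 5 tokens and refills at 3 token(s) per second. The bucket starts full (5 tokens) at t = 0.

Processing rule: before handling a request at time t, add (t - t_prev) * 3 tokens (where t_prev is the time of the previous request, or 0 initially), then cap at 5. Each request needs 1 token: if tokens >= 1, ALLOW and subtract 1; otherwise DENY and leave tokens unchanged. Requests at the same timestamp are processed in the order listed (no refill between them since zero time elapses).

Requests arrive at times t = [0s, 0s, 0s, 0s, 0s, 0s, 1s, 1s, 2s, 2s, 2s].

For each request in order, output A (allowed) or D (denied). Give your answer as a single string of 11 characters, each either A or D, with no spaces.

Answer: AAAAADAAAAA

Derivation:
Simulating step by step:
  req#1 t=0s: ALLOW
  req#2 t=0s: ALLOW
  req#3 t=0s: ALLOW
  req#4 t=0s: ALLOW
  req#5 t=0s: ALLOW
  req#6 t=0s: DENY
  req#7 t=1s: ALLOW
  req#8 t=1s: ALLOW
  req#9 t=2s: ALLOW
  req#10 t=2s: ALLOW
  req#11 t=2s: ALLOW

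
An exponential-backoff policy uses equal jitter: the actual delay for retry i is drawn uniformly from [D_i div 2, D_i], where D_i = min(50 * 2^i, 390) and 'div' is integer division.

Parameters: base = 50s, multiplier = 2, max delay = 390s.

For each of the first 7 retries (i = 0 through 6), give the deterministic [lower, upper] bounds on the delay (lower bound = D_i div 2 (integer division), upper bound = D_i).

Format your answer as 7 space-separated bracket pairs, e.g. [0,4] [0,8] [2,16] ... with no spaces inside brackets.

Computing bounds per retry:
  i=0: D_i=min(50*2^0,390)=50, bounds=[25,50]
  i=1: D_i=min(50*2^1,390)=100, bounds=[50,100]
  i=2: D_i=min(50*2^2,390)=200, bounds=[100,200]
  i=3: D_i=min(50*2^3,390)=390, bounds=[195,390]
  i=4: D_i=min(50*2^4,390)=390, bounds=[195,390]
  i=5: D_i=min(50*2^5,390)=390, bounds=[195,390]
  i=6: D_i=min(50*2^6,390)=390, bounds=[195,390]

Answer: [25,50] [50,100] [100,200] [195,390] [195,390] [195,390] [195,390]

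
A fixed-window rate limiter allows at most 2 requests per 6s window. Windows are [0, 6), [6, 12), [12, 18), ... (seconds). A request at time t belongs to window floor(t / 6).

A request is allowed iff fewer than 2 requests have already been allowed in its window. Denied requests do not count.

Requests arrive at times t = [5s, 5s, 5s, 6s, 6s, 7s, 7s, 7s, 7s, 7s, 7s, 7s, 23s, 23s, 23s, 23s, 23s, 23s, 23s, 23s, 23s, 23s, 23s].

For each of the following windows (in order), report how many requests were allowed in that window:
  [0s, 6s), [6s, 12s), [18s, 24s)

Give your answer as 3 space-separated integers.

Answer: 2 2 2

Derivation:
Processing requests:
  req#1 t=5s (window 0): ALLOW
  req#2 t=5s (window 0): ALLOW
  req#3 t=5s (window 0): DENY
  req#4 t=6s (window 1): ALLOW
  req#5 t=6s (window 1): ALLOW
  req#6 t=7s (window 1): DENY
  req#7 t=7s (window 1): DENY
  req#8 t=7s (window 1): DENY
  req#9 t=7s (window 1): DENY
  req#10 t=7s (window 1): DENY
  req#11 t=7s (window 1): DENY
  req#12 t=7s (window 1): DENY
  req#13 t=23s (window 3): ALLOW
  req#14 t=23s (window 3): ALLOW
  req#15 t=23s (window 3): DENY
  req#16 t=23s (window 3): DENY
  req#17 t=23s (window 3): DENY
  req#18 t=23s (window 3): DENY
  req#19 t=23s (window 3): DENY
  req#20 t=23s (window 3): DENY
  req#21 t=23s (window 3): DENY
  req#22 t=23s (window 3): DENY
  req#23 t=23s (window 3): DENY

Allowed counts by window: 2 2 2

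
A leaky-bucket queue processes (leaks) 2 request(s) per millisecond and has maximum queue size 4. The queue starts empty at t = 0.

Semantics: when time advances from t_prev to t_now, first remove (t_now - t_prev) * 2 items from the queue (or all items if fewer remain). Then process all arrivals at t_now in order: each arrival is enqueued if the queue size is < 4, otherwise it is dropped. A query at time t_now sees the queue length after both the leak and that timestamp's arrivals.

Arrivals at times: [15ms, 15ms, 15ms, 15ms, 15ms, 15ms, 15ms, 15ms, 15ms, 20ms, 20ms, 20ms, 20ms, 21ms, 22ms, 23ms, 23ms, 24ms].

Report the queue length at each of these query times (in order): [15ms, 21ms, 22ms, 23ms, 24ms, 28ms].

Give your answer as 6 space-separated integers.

Queue lengths at query times:
  query t=15ms: backlog = 4
  query t=21ms: backlog = 3
  query t=22ms: backlog = 2
  query t=23ms: backlog = 2
  query t=24ms: backlog = 1
  query t=28ms: backlog = 0

Answer: 4 3 2 2 1 0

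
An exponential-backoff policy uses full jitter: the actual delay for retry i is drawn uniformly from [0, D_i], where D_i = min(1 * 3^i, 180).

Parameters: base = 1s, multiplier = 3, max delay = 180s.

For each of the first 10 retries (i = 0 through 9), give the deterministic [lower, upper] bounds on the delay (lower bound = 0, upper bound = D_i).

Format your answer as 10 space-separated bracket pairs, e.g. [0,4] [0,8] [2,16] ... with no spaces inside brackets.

Answer: [0,1] [0,3] [0,9] [0,27] [0,81] [0,180] [0,180] [0,180] [0,180] [0,180]

Derivation:
Computing bounds per retry:
  i=0: D_i=min(1*3^0,180)=1, bounds=[0,1]
  i=1: D_i=min(1*3^1,180)=3, bounds=[0,3]
  i=2: D_i=min(1*3^2,180)=9, bounds=[0,9]
  i=3: D_i=min(1*3^3,180)=27, bounds=[0,27]
  i=4: D_i=min(1*3^4,180)=81, bounds=[0,81]
  i=5: D_i=min(1*3^5,180)=180, bounds=[0,180]
  i=6: D_i=min(1*3^6,180)=180, bounds=[0,180]
  i=7: D_i=min(1*3^7,180)=180, bounds=[0,180]
  i=8: D_i=min(1*3^8,180)=180, bounds=[0,180]
  i=9: D_i=min(1*3^9,180)=180, bounds=[0,180]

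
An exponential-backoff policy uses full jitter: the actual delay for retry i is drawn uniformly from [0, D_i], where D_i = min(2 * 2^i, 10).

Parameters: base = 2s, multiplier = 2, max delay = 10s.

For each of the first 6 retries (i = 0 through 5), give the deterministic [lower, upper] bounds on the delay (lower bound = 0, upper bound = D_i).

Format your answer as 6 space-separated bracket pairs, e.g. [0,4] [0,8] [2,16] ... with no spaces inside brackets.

Computing bounds per retry:
  i=0: D_i=min(2*2^0,10)=2, bounds=[0,2]
  i=1: D_i=min(2*2^1,10)=4, bounds=[0,4]
  i=2: D_i=min(2*2^2,10)=8, bounds=[0,8]
  i=3: D_i=min(2*2^3,10)=10, bounds=[0,10]
  i=4: D_i=min(2*2^4,10)=10, bounds=[0,10]
  i=5: D_i=min(2*2^5,10)=10, bounds=[0,10]

Answer: [0,2] [0,4] [0,8] [0,10] [0,10] [0,10]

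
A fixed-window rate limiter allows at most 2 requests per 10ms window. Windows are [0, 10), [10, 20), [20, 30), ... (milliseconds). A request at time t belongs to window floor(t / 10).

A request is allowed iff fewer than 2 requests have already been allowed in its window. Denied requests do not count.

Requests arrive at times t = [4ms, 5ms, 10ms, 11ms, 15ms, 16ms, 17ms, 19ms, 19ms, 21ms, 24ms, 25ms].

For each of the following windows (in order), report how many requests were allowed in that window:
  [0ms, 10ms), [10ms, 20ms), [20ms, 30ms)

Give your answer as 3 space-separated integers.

Processing requests:
  req#1 t=4ms (window 0): ALLOW
  req#2 t=5ms (window 0): ALLOW
  req#3 t=10ms (window 1): ALLOW
  req#4 t=11ms (window 1): ALLOW
  req#5 t=15ms (window 1): DENY
  req#6 t=16ms (window 1): DENY
  req#7 t=17ms (window 1): DENY
  req#8 t=19ms (window 1): DENY
  req#9 t=19ms (window 1): DENY
  req#10 t=21ms (window 2): ALLOW
  req#11 t=24ms (window 2): ALLOW
  req#12 t=25ms (window 2): DENY

Allowed counts by window: 2 2 2

Answer: 2 2 2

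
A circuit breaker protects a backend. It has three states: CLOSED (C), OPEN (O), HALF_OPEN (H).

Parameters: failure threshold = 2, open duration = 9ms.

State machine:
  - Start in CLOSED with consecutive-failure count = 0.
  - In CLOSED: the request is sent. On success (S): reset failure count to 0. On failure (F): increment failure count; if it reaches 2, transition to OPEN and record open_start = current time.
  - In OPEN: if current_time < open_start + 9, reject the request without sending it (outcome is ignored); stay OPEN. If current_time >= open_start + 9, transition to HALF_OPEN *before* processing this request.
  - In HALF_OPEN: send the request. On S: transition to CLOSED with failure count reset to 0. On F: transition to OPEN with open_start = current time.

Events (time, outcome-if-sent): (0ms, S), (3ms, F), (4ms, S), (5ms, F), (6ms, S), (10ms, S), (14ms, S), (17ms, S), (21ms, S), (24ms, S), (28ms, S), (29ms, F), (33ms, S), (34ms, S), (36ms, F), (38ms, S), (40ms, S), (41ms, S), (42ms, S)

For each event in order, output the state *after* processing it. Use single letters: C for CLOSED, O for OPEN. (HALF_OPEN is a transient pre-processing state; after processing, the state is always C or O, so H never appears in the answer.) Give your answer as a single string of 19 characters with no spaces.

Answer: CCCCCCCCCCCCCCCCCCC

Derivation:
State after each event:
  event#1 t=0ms outcome=S: state=CLOSED
  event#2 t=3ms outcome=F: state=CLOSED
  event#3 t=4ms outcome=S: state=CLOSED
  event#4 t=5ms outcome=F: state=CLOSED
  event#5 t=6ms outcome=S: state=CLOSED
  event#6 t=10ms outcome=S: state=CLOSED
  event#7 t=14ms outcome=S: state=CLOSED
  event#8 t=17ms outcome=S: state=CLOSED
  event#9 t=21ms outcome=S: state=CLOSED
  event#10 t=24ms outcome=S: state=CLOSED
  event#11 t=28ms outcome=S: state=CLOSED
  event#12 t=29ms outcome=F: state=CLOSED
  event#13 t=33ms outcome=S: state=CLOSED
  event#14 t=34ms outcome=S: state=CLOSED
  event#15 t=36ms outcome=F: state=CLOSED
  event#16 t=38ms outcome=S: state=CLOSED
  event#17 t=40ms outcome=S: state=CLOSED
  event#18 t=41ms outcome=S: state=CLOSED
  event#19 t=42ms outcome=S: state=CLOSED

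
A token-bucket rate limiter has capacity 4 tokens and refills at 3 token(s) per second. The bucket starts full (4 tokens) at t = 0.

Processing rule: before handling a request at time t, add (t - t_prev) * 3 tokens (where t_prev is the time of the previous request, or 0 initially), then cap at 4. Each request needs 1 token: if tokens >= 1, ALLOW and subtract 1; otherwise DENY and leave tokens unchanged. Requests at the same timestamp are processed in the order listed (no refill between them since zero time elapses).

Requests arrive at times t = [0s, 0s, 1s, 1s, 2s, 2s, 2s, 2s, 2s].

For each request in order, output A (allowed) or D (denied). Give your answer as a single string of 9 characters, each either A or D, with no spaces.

Answer: AAAAAAAAD

Derivation:
Simulating step by step:
  req#1 t=0s: ALLOW
  req#2 t=0s: ALLOW
  req#3 t=1s: ALLOW
  req#4 t=1s: ALLOW
  req#5 t=2s: ALLOW
  req#6 t=2s: ALLOW
  req#7 t=2s: ALLOW
  req#8 t=2s: ALLOW
  req#9 t=2s: DENY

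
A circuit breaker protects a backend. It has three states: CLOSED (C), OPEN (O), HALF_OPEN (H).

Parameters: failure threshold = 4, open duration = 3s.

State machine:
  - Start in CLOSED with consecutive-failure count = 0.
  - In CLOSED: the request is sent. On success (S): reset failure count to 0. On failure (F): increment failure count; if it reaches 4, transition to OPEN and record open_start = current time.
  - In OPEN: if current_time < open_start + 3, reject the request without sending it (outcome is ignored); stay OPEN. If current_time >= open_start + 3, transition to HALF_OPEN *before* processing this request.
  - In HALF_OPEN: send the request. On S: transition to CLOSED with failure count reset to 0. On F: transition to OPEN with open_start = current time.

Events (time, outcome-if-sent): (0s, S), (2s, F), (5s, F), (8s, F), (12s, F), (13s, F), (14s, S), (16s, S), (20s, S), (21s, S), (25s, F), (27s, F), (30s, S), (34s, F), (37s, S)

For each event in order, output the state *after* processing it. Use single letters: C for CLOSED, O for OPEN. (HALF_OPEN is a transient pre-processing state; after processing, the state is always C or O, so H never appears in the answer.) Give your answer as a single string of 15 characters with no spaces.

Answer: CCCCOOOCCCCCCCC

Derivation:
State after each event:
  event#1 t=0s outcome=S: state=CLOSED
  event#2 t=2s outcome=F: state=CLOSED
  event#3 t=5s outcome=F: state=CLOSED
  event#4 t=8s outcome=F: state=CLOSED
  event#5 t=12s outcome=F: state=OPEN
  event#6 t=13s outcome=F: state=OPEN
  event#7 t=14s outcome=S: state=OPEN
  event#8 t=16s outcome=S: state=CLOSED
  event#9 t=20s outcome=S: state=CLOSED
  event#10 t=21s outcome=S: state=CLOSED
  event#11 t=25s outcome=F: state=CLOSED
  event#12 t=27s outcome=F: state=CLOSED
  event#13 t=30s outcome=S: state=CLOSED
  event#14 t=34s outcome=F: state=CLOSED
  event#15 t=37s outcome=S: state=CLOSED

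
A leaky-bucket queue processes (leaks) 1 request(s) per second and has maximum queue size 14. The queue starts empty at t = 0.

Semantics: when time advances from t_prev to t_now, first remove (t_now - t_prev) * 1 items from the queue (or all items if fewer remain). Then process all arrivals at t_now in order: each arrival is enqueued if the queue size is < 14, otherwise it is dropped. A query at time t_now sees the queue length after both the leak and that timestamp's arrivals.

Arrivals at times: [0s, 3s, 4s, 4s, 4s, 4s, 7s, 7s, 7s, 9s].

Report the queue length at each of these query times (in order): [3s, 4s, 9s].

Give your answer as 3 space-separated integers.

Answer: 1 4 3

Derivation:
Queue lengths at query times:
  query t=3s: backlog = 1
  query t=4s: backlog = 4
  query t=9s: backlog = 3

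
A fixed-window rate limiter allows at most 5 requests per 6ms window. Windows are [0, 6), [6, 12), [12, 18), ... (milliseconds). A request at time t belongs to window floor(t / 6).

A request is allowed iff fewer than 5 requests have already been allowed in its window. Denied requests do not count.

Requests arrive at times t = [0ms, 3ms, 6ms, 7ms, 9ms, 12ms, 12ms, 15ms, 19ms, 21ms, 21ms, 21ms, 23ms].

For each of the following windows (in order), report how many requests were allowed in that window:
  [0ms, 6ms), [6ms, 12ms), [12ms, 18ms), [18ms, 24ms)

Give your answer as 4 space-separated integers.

Answer: 2 3 3 5

Derivation:
Processing requests:
  req#1 t=0ms (window 0): ALLOW
  req#2 t=3ms (window 0): ALLOW
  req#3 t=6ms (window 1): ALLOW
  req#4 t=7ms (window 1): ALLOW
  req#5 t=9ms (window 1): ALLOW
  req#6 t=12ms (window 2): ALLOW
  req#7 t=12ms (window 2): ALLOW
  req#8 t=15ms (window 2): ALLOW
  req#9 t=19ms (window 3): ALLOW
  req#10 t=21ms (window 3): ALLOW
  req#11 t=21ms (window 3): ALLOW
  req#12 t=21ms (window 3): ALLOW
  req#13 t=23ms (window 3): ALLOW

Allowed counts by window: 2 3 3 5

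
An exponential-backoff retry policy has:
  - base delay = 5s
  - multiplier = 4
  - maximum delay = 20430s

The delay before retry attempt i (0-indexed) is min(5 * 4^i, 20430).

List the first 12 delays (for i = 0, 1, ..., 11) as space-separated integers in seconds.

Answer: 5 20 80 320 1280 5120 20430 20430 20430 20430 20430 20430

Derivation:
Computing each delay:
  i=0: min(5*4^0, 20430) = 5
  i=1: min(5*4^1, 20430) = 20
  i=2: min(5*4^2, 20430) = 80
  i=3: min(5*4^3, 20430) = 320
  i=4: min(5*4^4, 20430) = 1280
  i=5: min(5*4^5, 20430) = 5120
  i=6: min(5*4^6, 20430) = 20430
  i=7: min(5*4^7, 20430) = 20430
  i=8: min(5*4^8, 20430) = 20430
  i=9: min(5*4^9, 20430) = 20430
  i=10: min(5*4^10, 20430) = 20430
  i=11: min(5*4^11, 20430) = 20430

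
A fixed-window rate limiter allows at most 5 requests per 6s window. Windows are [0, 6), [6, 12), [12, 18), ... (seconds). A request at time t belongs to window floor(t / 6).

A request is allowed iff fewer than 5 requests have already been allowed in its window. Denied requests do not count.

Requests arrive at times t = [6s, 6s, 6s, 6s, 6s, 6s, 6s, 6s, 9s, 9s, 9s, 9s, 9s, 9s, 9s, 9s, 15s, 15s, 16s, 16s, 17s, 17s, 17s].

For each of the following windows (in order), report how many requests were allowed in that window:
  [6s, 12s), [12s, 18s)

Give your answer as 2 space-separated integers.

Processing requests:
  req#1 t=6s (window 1): ALLOW
  req#2 t=6s (window 1): ALLOW
  req#3 t=6s (window 1): ALLOW
  req#4 t=6s (window 1): ALLOW
  req#5 t=6s (window 1): ALLOW
  req#6 t=6s (window 1): DENY
  req#7 t=6s (window 1): DENY
  req#8 t=6s (window 1): DENY
  req#9 t=9s (window 1): DENY
  req#10 t=9s (window 1): DENY
  req#11 t=9s (window 1): DENY
  req#12 t=9s (window 1): DENY
  req#13 t=9s (window 1): DENY
  req#14 t=9s (window 1): DENY
  req#15 t=9s (window 1): DENY
  req#16 t=9s (window 1): DENY
  req#17 t=15s (window 2): ALLOW
  req#18 t=15s (window 2): ALLOW
  req#19 t=16s (window 2): ALLOW
  req#20 t=16s (window 2): ALLOW
  req#21 t=17s (window 2): ALLOW
  req#22 t=17s (window 2): DENY
  req#23 t=17s (window 2): DENY

Allowed counts by window: 5 5

Answer: 5 5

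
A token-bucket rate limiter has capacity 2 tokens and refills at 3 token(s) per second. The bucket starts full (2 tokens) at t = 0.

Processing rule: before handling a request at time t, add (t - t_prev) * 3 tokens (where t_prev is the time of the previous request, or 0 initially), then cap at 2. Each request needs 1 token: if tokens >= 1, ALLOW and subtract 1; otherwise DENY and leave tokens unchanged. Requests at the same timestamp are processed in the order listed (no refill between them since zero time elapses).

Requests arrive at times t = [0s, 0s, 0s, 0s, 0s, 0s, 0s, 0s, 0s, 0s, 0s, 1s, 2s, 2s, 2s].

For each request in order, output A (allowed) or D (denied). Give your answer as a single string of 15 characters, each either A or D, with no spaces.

Answer: AADDDDDDDDDAAAD

Derivation:
Simulating step by step:
  req#1 t=0s: ALLOW
  req#2 t=0s: ALLOW
  req#3 t=0s: DENY
  req#4 t=0s: DENY
  req#5 t=0s: DENY
  req#6 t=0s: DENY
  req#7 t=0s: DENY
  req#8 t=0s: DENY
  req#9 t=0s: DENY
  req#10 t=0s: DENY
  req#11 t=0s: DENY
  req#12 t=1s: ALLOW
  req#13 t=2s: ALLOW
  req#14 t=2s: ALLOW
  req#15 t=2s: DENY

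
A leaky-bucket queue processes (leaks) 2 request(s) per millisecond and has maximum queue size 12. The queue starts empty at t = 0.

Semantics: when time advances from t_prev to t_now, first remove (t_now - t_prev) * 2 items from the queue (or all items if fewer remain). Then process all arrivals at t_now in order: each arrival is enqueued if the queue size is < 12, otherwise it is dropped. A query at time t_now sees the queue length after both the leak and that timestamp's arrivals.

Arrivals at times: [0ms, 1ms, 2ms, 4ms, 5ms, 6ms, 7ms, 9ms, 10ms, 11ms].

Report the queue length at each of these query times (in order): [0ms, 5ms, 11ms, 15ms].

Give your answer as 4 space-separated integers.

Queue lengths at query times:
  query t=0ms: backlog = 1
  query t=5ms: backlog = 1
  query t=11ms: backlog = 1
  query t=15ms: backlog = 0

Answer: 1 1 1 0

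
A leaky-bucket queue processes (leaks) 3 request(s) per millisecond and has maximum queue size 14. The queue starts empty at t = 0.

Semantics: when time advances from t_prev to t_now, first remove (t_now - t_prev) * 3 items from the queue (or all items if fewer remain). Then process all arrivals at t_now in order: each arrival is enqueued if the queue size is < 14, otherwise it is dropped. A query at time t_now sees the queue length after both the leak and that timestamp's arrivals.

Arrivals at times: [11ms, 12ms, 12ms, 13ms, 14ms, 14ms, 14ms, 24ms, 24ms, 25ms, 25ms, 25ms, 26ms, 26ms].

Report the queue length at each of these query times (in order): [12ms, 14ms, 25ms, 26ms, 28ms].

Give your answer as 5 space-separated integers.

Queue lengths at query times:
  query t=12ms: backlog = 2
  query t=14ms: backlog = 3
  query t=25ms: backlog = 3
  query t=26ms: backlog = 2
  query t=28ms: backlog = 0

Answer: 2 3 3 2 0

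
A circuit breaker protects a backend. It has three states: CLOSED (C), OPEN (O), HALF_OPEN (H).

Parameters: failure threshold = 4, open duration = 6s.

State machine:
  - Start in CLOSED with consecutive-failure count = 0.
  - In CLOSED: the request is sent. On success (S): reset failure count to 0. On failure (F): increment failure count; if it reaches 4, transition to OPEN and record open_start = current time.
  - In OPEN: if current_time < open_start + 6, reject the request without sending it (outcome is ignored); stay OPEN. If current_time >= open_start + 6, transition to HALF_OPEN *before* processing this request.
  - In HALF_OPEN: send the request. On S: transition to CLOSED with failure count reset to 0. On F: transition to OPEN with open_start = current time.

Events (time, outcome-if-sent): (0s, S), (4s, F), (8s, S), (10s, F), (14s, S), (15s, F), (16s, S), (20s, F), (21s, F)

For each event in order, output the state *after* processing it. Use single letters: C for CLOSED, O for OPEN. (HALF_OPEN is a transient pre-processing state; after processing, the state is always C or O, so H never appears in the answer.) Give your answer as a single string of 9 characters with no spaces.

State after each event:
  event#1 t=0s outcome=S: state=CLOSED
  event#2 t=4s outcome=F: state=CLOSED
  event#3 t=8s outcome=S: state=CLOSED
  event#4 t=10s outcome=F: state=CLOSED
  event#5 t=14s outcome=S: state=CLOSED
  event#6 t=15s outcome=F: state=CLOSED
  event#7 t=16s outcome=S: state=CLOSED
  event#8 t=20s outcome=F: state=CLOSED
  event#9 t=21s outcome=F: state=CLOSED

Answer: CCCCCCCCC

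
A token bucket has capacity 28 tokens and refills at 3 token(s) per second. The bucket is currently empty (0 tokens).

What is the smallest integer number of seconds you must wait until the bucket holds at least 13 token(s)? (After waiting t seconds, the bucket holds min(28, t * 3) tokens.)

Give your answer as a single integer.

Need t * 3 >= 13, so t >= 13/3.
Smallest integer t = ceil(13/3) = 5.

Answer: 5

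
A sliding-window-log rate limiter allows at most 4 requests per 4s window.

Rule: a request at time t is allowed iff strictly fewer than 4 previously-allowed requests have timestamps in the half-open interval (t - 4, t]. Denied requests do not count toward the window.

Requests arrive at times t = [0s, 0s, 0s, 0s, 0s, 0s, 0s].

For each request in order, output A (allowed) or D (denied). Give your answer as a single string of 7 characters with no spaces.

Tracking allowed requests in the window:
  req#1 t=0s: ALLOW
  req#2 t=0s: ALLOW
  req#3 t=0s: ALLOW
  req#4 t=0s: ALLOW
  req#5 t=0s: DENY
  req#6 t=0s: DENY
  req#7 t=0s: DENY

Answer: AAAADDD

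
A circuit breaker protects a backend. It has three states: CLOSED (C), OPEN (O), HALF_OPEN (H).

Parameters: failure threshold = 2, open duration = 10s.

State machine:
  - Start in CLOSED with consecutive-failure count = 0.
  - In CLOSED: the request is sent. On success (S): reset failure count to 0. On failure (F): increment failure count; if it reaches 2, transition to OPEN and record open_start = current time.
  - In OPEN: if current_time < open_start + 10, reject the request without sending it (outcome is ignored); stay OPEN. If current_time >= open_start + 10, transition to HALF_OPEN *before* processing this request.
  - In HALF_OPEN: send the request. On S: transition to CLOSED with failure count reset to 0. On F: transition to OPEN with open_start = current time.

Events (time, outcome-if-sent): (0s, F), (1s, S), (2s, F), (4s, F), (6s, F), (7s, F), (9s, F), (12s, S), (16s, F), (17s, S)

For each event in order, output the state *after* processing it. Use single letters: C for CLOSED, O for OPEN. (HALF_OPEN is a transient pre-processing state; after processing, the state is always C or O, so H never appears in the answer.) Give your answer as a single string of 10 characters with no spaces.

State after each event:
  event#1 t=0s outcome=F: state=CLOSED
  event#2 t=1s outcome=S: state=CLOSED
  event#3 t=2s outcome=F: state=CLOSED
  event#4 t=4s outcome=F: state=OPEN
  event#5 t=6s outcome=F: state=OPEN
  event#6 t=7s outcome=F: state=OPEN
  event#7 t=9s outcome=F: state=OPEN
  event#8 t=12s outcome=S: state=OPEN
  event#9 t=16s outcome=F: state=OPEN
  event#10 t=17s outcome=S: state=OPEN

Answer: CCCOOOOOOO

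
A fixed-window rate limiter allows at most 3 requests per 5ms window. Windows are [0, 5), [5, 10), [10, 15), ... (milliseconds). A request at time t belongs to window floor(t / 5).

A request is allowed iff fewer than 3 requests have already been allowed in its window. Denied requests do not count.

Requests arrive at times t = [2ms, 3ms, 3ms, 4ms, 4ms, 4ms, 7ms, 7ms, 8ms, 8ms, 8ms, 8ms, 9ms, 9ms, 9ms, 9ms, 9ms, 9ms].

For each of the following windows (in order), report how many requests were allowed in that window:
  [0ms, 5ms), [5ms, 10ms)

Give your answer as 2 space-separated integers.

Processing requests:
  req#1 t=2ms (window 0): ALLOW
  req#2 t=3ms (window 0): ALLOW
  req#3 t=3ms (window 0): ALLOW
  req#4 t=4ms (window 0): DENY
  req#5 t=4ms (window 0): DENY
  req#6 t=4ms (window 0): DENY
  req#7 t=7ms (window 1): ALLOW
  req#8 t=7ms (window 1): ALLOW
  req#9 t=8ms (window 1): ALLOW
  req#10 t=8ms (window 1): DENY
  req#11 t=8ms (window 1): DENY
  req#12 t=8ms (window 1): DENY
  req#13 t=9ms (window 1): DENY
  req#14 t=9ms (window 1): DENY
  req#15 t=9ms (window 1): DENY
  req#16 t=9ms (window 1): DENY
  req#17 t=9ms (window 1): DENY
  req#18 t=9ms (window 1): DENY

Allowed counts by window: 3 3

Answer: 3 3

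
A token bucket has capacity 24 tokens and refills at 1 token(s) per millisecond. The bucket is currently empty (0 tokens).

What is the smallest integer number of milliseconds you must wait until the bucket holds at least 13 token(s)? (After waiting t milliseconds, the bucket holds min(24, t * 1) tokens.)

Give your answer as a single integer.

Need t * 1 >= 13, so t >= 13/1.
Smallest integer t = ceil(13/1) = 13.

Answer: 13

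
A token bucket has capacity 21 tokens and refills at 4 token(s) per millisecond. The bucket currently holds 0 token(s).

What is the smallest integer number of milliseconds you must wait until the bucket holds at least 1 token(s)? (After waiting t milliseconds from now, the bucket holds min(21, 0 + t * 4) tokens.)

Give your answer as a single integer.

Need 0 + t * 4 >= 1, so t >= 1/4.
Smallest integer t = ceil(1/4) = 1.

Answer: 1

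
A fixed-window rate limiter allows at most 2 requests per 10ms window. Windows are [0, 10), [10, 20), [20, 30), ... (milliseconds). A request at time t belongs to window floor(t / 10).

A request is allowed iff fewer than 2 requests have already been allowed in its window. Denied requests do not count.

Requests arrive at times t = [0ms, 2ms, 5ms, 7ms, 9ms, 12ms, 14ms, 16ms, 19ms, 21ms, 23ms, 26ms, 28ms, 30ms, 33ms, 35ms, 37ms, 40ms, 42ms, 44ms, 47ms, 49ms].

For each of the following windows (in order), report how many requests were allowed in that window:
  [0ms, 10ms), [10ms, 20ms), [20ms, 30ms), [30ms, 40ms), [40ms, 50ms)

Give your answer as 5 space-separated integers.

Answer: 2 2 2 2 2

Derivation:
Processing requests:
  req#1 t=0ms (window 0): ALLOW
  req#2 t=2ms (window 0): ALLOW
  req#3 t=5ms (window 0): DENY
  req#4 t=7ms (window 0): DENY
  req#5 t=9ms (window 0): DENY
  req#6 t=12ms (window 1): ALLOW
  req#7 t=14ms (window 1): ALLOW
  req#8 t=16ms (window 1): DENY
  req#9 t=19ms (window 1): DENY
  req#10 t=21ms (window 2): ALLOW
  req#11 t=23ms (window 2): ALLOW
  req#12 t=26ms (window 2): DENY
  req#13 t=28ms (window 2): DENY
  req#14 t=30ms (window 3): ALLOW
  req#15 t=33ms (window 3): ALLOW
  req#16 t=35ms (window 3): DENY
  req#17 t=37ms (window 3): DENY
  req#18 t=40ms (window 4): ALLOW
  req#19 t=42ms (window 4): ALLOW
  req#20 t=44ms (window 4): DENY
  req#21 t=47ms (window 4): DENY
  req#22 t=49ms (window 4): DENY

Allowed counts by window: 2 2 2 2 2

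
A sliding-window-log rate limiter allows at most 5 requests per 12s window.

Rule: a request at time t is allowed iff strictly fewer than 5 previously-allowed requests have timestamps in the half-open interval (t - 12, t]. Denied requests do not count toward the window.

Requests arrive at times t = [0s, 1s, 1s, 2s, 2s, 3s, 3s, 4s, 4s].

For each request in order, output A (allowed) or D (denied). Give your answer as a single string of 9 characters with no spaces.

Answer: AAAAADDDD

Derivation:
Tracking allowed requests in the window:
  req#1 t=0s: ALLOW
  req#2 t=1s: ALLOW
  req#3 t=1s: ALLOW
  req#4 t=2s: ALLOW
  req#5 t=2s: ALLOW
  req#6 t=3s: DENY
  req#7 t=3s: DENY
  req#8 t=4s: DENY
  req#9 t=4s: DENY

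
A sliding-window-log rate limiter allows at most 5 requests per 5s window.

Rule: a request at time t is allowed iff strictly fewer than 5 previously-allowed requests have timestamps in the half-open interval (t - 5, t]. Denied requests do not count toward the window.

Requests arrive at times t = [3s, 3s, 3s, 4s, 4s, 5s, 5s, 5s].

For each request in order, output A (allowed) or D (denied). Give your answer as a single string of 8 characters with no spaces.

Tracking allowed requests in the window:
  req#1 t=3s: ALLOW
  req#2 t=3s: ALLOW
  req#3 t=3s: ALLOW
  req#4 t=4s: ALLOW
  req#5 t=4s: ALLOW
  req#6 t=5s: DENY
  req#7 t=5s: DENY
  req#8 t=5s: DENY

Answer: AAAAADDD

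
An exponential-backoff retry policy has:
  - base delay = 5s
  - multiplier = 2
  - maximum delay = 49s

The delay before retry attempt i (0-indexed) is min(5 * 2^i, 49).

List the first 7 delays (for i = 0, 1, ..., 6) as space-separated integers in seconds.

Computing each delay:
  i=0: min(5*2^0, 49) = 5
  i=1: min(5*2^1, 49) = 10
  i=2: min(5*2^2, 49) = 20
  i=3: min(5*2^3, 49) = 40
  i=4: min(5*2^4, 49) = 49
  i=5: min(5*2^5, 49) = 49
  i=6: min(5*2^6, 49) = 49

Answer: 5 10 20 40 49 49 49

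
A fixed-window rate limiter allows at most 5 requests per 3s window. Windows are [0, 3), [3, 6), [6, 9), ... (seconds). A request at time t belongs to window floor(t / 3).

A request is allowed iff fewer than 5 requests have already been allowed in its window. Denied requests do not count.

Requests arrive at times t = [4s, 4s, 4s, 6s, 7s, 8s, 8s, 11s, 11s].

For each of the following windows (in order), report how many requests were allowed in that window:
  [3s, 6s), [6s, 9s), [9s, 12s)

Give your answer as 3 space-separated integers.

Processing requests:
  req#1 t=4s (window 1): ALLOW
  req#2 t=4s (window 1): ALLOW
  req#3 t=4s (window 1): ALLOW
  req#4 t=6s (window 2): ALLOW
  req#5 t=7s (window 2): ALLOW
  req#6 t=8s (window 2): ALLOW
  req#7 t=8s (window 2): ALLOW
  req#8 t=11s (window 3): ALLOW
  req#9 t=11s (window 3): ALLOW

Allowed counts by window: 3 4 2

Answer: 3 4 2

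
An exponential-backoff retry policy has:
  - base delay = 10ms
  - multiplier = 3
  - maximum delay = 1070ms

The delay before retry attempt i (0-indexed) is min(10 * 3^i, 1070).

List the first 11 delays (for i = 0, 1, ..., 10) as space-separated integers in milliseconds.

Computing each delay:
  i=0: min(10*3^0, 1070) = 10
  i=1: min(10*3^1, 1070) = 30
  i=2: min(10*3^2, 1070) = 90
  i=3: min(10*3^3, 1070) = 270
  i=4: min(10*3^4, 1070) = 810
  i=5: min(10*3^5, 1070) = 1070
  i=6: min(10*3^6, 1070) = 1070
  i=7: min(10*3^7, 1070) = 1070
  i=8: min(10*3^8, 1070) = 1070
  i=9: min(10*3^9, 1070) = 1070
  i=10: min(10*3^10, 1070) = 1070

Answer: 10 30 90 270 810 1070 1070 1070 1070 1070 1070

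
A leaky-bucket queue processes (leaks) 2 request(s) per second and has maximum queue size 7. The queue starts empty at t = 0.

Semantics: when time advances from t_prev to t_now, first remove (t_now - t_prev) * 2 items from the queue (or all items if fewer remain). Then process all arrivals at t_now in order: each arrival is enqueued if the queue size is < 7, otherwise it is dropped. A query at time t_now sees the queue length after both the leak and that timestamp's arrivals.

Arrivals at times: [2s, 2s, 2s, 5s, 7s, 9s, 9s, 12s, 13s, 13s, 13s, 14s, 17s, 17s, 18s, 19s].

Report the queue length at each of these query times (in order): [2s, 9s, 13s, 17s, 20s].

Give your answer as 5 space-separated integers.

Answer: 3 2 3 2 0

Derivation:
Queue lengths at query times:
  query t=2s: backlog = 3
  query t=9s: backlog = 2
  query t=13s: backlog = 3
  query t=17s: backlog = 2
  query t=20s: backlog = 0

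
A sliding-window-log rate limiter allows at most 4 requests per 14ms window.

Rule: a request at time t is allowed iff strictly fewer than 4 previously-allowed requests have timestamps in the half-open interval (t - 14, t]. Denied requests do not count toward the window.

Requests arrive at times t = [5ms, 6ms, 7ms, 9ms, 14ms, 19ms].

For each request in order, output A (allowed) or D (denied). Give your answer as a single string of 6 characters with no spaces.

Answer: AAAADA

Derivation:
Tracking allowed requests in the window:
  req#1 t=5ms: ALLOW
  req#2 t=6ms: ALLOW
  req#3 t=7ms: ALLOW
  req#4 t=9ms: ALLOW
  req#5 t=14ms: DENY
  req#6 t=19ms: ALLOW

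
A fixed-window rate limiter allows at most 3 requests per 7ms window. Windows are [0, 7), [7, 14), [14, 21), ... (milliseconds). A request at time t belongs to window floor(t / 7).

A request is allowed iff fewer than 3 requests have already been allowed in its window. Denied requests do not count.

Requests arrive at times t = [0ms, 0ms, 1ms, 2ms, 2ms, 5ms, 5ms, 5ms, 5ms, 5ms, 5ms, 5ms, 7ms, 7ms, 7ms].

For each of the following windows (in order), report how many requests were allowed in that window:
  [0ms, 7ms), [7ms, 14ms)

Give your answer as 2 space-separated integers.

Processing requests:
  req#1 t=0ms (window 0): ALLOW
  req#2 t=0ms (window 0): ALLOW
  req#3 t=1ms (window 0): ALLOW
  req#4 t=2ms (window 0): DENY
  req#5 t=2ms (window 0): DENY
  req#6 t=5ms (window 0): DENY
  req#7 t=5ms (window 0): DENY
  req#8 t=5ms (window 0): DENY
  req#9 t=5ms (window 0): DENY
  req#10 t=5ms (window 0): DENY
  req#11 t=5ms (window 0): DENY
  req#12 t=5ms (window 0): DENY
  req#13 t=7ms (window 1): ALLOW
  req#14 t=7ms (window 1): ALLOW
  req#15 t=7ms (window 1): ALLOW

Allowed counts by window: 3 3

Answer: 3 3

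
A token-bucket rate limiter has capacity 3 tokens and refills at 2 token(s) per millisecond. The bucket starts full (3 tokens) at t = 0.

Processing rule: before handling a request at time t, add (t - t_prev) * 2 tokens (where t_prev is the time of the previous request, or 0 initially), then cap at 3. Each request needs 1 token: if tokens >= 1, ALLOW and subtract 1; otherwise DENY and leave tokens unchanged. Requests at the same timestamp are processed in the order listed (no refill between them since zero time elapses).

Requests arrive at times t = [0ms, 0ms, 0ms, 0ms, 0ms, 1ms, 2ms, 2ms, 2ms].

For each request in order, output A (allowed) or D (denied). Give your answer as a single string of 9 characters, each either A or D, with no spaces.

Answer: AAADDAAAA

Derivation:
Simulating step by step:
  req#1 t=0ms: ALLOW
  req#2 t=0ms: ALLOW
  req#3 t=0ms: ALLOW
  req#4 t=0ms: DENY
  req#5 t=0ms: DENY
  req#6 t=1ms: ALLOW
  req#7 t=2ms: ALLOW
  req#8 t=2ms: ALLOW
  req#9 t=2ms: ALLOW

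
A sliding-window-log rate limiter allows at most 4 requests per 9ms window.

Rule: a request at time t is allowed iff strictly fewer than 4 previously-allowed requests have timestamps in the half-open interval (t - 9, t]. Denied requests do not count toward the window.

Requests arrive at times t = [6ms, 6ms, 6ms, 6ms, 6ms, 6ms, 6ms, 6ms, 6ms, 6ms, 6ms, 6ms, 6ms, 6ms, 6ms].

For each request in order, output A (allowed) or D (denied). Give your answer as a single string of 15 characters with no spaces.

Tracking allowed requests in the window:
  req#1 t=6ms: ALLOW
  req#2 t=6ms: ALLOW
  req#3 t=6ms: ALLOW
  req#4 t=6ms: ALLOW
  req#5 t=6ms: DENY
  req#6 t=6ms: DENY
  req#7 t=6ms: DENY
  req#8 t=6ms: DENY
  req#9 t=6ms: DENY
  req#10 t=6ms: DENY
  req#11 t=6ms: DENY
  req#12 t=6ms: DENY
  req#13 t=6ms: DENY
  req#14 t=6ms: DENY
  req#15 t=6ms: DENY

Answer: AAAADDDDDDDDDDD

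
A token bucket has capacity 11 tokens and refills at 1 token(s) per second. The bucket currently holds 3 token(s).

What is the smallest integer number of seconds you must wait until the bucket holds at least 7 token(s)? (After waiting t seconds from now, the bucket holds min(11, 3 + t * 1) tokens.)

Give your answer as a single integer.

Need 3 + t * 1 >= 7, so t >= 4/1.
Smallest integer t = ceil(4/1) = 4.

Answer: 4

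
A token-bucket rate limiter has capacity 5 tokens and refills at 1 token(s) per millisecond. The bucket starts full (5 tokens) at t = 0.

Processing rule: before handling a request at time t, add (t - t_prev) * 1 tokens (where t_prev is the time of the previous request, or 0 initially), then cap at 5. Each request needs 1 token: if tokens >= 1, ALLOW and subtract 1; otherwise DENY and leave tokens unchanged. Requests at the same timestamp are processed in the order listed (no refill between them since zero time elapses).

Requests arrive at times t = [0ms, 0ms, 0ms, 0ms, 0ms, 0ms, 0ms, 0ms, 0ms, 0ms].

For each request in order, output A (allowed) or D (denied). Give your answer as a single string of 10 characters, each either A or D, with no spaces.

Simulating step by step:
  req#1 t=0ms: ALLOW
  req#2 t=0ms: ALLOW
  req#3 t=0ms: ALLOW
  req#4 t=0ms: ALLOW
  req#5 t=0ms: ALLOW
  req#6 t=0ms: DENY
  req#7 t=0ms: DENY
  req#8 t=0ms: DENY
  req#9 t=0ms: DENY
  req#10 t=0ms: DENY

Answer: AAAAADDDDD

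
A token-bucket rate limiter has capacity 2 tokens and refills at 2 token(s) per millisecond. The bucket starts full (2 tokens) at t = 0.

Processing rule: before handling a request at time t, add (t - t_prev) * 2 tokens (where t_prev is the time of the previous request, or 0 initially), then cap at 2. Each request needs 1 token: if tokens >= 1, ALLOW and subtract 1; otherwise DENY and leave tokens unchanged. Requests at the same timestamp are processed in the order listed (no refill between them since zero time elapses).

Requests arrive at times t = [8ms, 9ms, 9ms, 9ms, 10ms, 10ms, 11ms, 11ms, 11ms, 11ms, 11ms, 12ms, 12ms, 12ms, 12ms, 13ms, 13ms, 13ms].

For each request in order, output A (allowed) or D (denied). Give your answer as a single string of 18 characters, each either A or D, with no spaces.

Answer: AAADAAAADDDAADDAAD

Derivation:
Simulating step by step:
  req#1 t=8ms: ALLOW
  req#2 t=9ms: ALLOW
  req#3 t=9ms: ALLOW
  req#4 t=9ms: DENY
  req#5 t=10ms: ALLOW
  req#6 t=10ms: ALLOW
  req#7 t=11ms: ALLOW
  req#8 t=11ms: ALLOW
  req#9 t=11ms: DENY
  req#10 t=11ms: DENY
  req#11 t=11ms: DENY
  req#12 t=12ms: ALLOW
  req#13 t=12ms: ALLOW
  req#14 t=12ms: DENY
  req#15 t=12ms: DENY
  req#16 t=13ms: ALLOW
  req#17 t=13ms: ALLOW
  req#18 t=13ms: DENY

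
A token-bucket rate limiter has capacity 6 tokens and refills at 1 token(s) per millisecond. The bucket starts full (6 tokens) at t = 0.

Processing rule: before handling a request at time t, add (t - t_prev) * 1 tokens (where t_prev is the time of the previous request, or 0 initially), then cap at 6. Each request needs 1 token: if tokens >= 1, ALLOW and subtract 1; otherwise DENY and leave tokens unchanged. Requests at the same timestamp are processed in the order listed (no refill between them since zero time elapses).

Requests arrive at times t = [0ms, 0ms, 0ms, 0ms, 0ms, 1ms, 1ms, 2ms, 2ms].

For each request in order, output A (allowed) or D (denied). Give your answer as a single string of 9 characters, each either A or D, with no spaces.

Answer: AAAAAAAAD

Derivation:
Simulating step by step:
  req#1 t=0ms: ALLOW
  req#2 t=0ms: ALLOW
  req#3 t=0ms: ALLOW
  req#4 t=0ms: ALLOW
  req#5 t=0ms: ALLOW
  req#6 t=1ms: ALLOW
  req#7 t=1ms: ALLOW
  req#8 t=2ms: ALLOW
  req#9 t=2ms: DENY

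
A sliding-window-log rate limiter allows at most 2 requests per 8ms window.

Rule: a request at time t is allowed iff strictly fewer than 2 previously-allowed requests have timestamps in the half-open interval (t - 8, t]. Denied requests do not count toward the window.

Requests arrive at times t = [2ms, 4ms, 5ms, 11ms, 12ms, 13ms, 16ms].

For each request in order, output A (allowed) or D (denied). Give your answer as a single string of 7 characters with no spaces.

Tracking allowed requests in the window:
  req#1 t=2ms: ALLOW
  req#2 t=4ms: ALLOW
  req#3 t=5ms: DENY
  req#4 t=11ms: ALLOW
  req#5 t=12ms: ALLOW
  req#6 t=13ms: DENY
  req#7 t=16ms: DENY

Answer: AADAADD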